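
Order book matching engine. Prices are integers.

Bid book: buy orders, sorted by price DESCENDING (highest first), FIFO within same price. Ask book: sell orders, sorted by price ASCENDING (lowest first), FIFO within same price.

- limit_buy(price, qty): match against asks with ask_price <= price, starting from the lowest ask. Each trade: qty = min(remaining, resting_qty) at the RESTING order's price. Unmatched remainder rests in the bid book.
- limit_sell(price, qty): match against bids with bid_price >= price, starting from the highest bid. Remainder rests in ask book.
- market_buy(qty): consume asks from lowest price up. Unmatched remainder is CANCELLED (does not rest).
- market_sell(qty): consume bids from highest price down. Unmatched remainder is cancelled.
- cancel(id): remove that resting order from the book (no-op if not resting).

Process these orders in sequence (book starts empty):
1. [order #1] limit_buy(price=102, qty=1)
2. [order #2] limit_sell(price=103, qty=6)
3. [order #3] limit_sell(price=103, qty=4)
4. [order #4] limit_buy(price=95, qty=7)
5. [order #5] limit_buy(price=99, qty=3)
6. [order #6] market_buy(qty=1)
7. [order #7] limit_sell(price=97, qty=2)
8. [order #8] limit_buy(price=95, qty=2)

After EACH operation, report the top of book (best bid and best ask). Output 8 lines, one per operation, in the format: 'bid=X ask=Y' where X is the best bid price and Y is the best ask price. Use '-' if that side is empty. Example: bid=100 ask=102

Answer: bid=102 ask=-
bid=102 ask=103
bid=102 ask=103
bid=102 ask=103
bid=102 ask=103
bid=102 ask=103
bid=99 ask=103
bid=99 ask=103

Derivation:
After op 1 [order #1] limit_buy(price=102, qty=1): fills=none; bids=[#1:1@102] asks=[-]
After op 2 [order #2] limit_sell(price=103, qty=6): fills=none; bids=[#1:1@102] asks=[#2:6@103]
After op 3 [order #3] limit_sell(price=103, qty=4): fills=none; bids=[#1:1@102] asks=[#2:6@103 #3:4@103]
After op 4 [order #4] limit_buy(price=95, qty=7): fills=none; bids=[#1:1@102 #4:7@95] asks=[#2:6@103 #3:4@103]
After op 5 [order #5] limit_buy(price=99, qty=3): fills=none; bids=[#1:1@102 #5:3@99 #4:7@95] asks=[#2:6@103 #3:4@103]
After op 6 [order #6] market_buy(qty=1): fills=#6x#2:1@103; bids=[#1:1@102 #5:3@99 #4:7@95] asks=[#2:5@103 #3:4@103]
After op 7 [order #7] limit_sell(price=97, qty=2): fills=#1x#7:1@102 #5x#7:1@99; bids=[#5:2@99 #4:7@95] asks=[#2:5@103 #3:4@103]
After op 8 [order #8] limit_buy(price=95, qty=2): fills=none; bids=[#5:2@99 #4:7@95 #8:2@95] asks=[#2:5@103 #3:4@103]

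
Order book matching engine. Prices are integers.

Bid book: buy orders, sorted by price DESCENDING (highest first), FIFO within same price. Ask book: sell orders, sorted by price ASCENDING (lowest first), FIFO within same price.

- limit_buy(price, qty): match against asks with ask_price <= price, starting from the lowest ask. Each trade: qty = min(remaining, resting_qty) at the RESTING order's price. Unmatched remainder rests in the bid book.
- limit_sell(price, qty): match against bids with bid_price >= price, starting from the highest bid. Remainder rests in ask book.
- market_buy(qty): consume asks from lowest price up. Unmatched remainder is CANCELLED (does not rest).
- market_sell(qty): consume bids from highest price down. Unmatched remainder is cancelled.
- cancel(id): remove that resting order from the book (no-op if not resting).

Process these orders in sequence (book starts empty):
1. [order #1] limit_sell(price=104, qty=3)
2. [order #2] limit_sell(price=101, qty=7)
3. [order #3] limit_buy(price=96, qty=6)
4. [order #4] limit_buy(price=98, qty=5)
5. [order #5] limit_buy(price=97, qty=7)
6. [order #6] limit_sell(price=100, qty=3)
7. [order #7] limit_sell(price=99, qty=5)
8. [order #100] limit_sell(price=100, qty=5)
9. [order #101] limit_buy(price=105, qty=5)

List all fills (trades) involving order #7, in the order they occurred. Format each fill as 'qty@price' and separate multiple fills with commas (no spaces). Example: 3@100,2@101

Answer: 5@99

Derivation:
After op 1 [order #1] limit_sell(price=104, qty=3): fills=none; bids=[-] asks=[#1:3@104]
After op 2 [order #2] limit_sell(price=101, qty=7): fills=none; bids=[-] asks=[#2:7@101 #1:3@104]
After op 3 [order #3] limit_buy(price=96, qty=6): fills=none; bids=[#3:6@96] asks=[#2:7@101 #1:3@104]
After op 4 [order #4] limit_buy(price=98, qty=5): fills=none; bids=[#4:5@98 #3:6@96] asks=[#2:7@101 #1:3@104]
After op 5 [order #5] limit_buy(price=97, qty=7): fills=none; bids=[#4:5@98 #5:7@97 #3:6@96] asks=[#2:7@101 #1:3@104]
After op 6 [order #6] limit_sell(price=100, qty=3): fills=none; bids=[#4:5@98 #5:7@97 #3:6@96] asks=[#6:3@100 #2:7@101 #1:3@104]
After op 7 [order #7] limit_sell(price=99, qty=5): fills=none; bids=[#4:5@98 #5:7@97 #3:6@96] asks=[#7:5@99 #6:3@100 #2:7@101 #1:3@104]
After op 8 [order #100] limit_sell(price=100, qty=5): fills=none; bids=[#4:5@98 #5:7@97 #3:6@96] asks=[#7:5@99 #6:3@100 #100:5@100 #2:7@101 #1:3@104]
After op 9 [order #101] limit_buy(price=105, qty=5): fills=#101x#7:5@99; bids=[#4:5@98 #5:7@97 #3:6@96] asks=[#6:3@100 #100:5@100 #2:7@101 #1:3@104]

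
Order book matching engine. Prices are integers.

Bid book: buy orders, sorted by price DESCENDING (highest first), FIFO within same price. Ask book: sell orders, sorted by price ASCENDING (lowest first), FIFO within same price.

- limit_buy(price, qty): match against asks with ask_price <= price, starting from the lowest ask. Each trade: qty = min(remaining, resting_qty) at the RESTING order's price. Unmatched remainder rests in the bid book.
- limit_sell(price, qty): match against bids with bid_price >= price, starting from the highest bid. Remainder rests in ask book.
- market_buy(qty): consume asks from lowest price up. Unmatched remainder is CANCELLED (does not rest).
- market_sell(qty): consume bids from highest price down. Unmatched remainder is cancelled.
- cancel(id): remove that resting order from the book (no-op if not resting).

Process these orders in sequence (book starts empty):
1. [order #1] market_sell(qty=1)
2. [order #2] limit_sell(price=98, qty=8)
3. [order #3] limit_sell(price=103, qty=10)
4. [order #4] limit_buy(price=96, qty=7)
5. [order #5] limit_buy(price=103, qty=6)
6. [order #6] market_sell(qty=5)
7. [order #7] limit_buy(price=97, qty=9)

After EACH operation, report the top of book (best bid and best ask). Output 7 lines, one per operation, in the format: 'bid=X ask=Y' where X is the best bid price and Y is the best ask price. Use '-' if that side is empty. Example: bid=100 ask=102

Answer: bid=- ask=-
bid=- ask=98
bid=- ask=98
bid=96 ask=98
bid=96 ask=98
bid=96 ask=98
bid=97 ask=98

Derivation:
After op 1 [order #1] market_sell(qty=1): fills=none; bids=[-] asks=[-]
After op 2 [order #2] limit_sell(price=98, qty=8): fills=none; bids=[-] asks=[#2:8@98]
After op 3 [order #3] limit_sell(price=103, qty=10): fills=none; bids=[-] asks=[#2:8@98 #3:10@103]
After op 4 [order #4] limit_buy(price=96, qty=7): fills=none; bids=[#4:7@96] asks=[#2:8@98 #3:10@103]
After op 5 [order #5] limit_buy(price=103, qty=6): fills=#5x#2:6@98; bids=[#4:7@96] asks=[#2:2@98 #3:10@103]
After op 6 [order #6] market_sell(qty=5): fills=#4x#6:5@96; bids=[#4:2@96] asks=[#2:2@98 #3:10@103]
After op 7 [order #7] limit_buy(price=97, qty=9): fills=none; bids=[#7:9@97 #4:2@96] asks=[#2:2@98 #3:10@103]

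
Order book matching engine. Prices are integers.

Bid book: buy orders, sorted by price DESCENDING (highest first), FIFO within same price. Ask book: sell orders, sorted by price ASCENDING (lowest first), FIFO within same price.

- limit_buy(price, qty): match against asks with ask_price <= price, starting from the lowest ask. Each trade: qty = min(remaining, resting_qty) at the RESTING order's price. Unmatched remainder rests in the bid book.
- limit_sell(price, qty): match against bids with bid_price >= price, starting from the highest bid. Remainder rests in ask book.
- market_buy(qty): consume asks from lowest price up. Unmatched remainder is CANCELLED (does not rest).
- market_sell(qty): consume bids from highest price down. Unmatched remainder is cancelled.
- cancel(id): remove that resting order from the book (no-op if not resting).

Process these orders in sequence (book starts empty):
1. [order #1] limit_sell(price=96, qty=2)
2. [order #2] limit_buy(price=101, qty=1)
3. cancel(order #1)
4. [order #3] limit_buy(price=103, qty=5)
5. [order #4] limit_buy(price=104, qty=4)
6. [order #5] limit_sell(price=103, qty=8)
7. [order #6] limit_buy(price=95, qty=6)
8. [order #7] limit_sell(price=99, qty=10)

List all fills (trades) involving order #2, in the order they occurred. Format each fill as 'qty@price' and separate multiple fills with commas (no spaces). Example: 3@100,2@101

Answer: 1@96

Derivation:
After op 1 [order #1] limit_sell(price=96, qty=2): fills=none; bids=[-] asks=[#1:2@96]
After op 2 [order #2] limit_buy(price=101, qty=1): fills=#2x#1:1@96; bids=[-] asks=[#1:1@96]
After op 3 cancel(order #1): fills=none; bids=[-] asks=[-]
After op 4 [order #3] limit_buy(price=103, qty=5): fills=none; bids=[#3:5@103] asks=[-]
After op 5 [order #4] limit_buy(price=104, qty=4): fills=none; bids=[#4:4@104 #3:5@103] asks=[-]
After op 6 [order #5] limit_sell(price=103, qty=8): fills=#4x#5:4@104 #3x#5:4@103; bids=[#3:1@103] asks=[-]
After op 7 [order #6] limit_buy(price=95, qty=6): fills=none; bids=[#3:1@103 #6:6@95] asks=[-]
After op 8 [order #7] limit_sell(price=99, qty=10): fills=#3x#7:1@103; bids=[#6:6@95] asks=[#7:9@99]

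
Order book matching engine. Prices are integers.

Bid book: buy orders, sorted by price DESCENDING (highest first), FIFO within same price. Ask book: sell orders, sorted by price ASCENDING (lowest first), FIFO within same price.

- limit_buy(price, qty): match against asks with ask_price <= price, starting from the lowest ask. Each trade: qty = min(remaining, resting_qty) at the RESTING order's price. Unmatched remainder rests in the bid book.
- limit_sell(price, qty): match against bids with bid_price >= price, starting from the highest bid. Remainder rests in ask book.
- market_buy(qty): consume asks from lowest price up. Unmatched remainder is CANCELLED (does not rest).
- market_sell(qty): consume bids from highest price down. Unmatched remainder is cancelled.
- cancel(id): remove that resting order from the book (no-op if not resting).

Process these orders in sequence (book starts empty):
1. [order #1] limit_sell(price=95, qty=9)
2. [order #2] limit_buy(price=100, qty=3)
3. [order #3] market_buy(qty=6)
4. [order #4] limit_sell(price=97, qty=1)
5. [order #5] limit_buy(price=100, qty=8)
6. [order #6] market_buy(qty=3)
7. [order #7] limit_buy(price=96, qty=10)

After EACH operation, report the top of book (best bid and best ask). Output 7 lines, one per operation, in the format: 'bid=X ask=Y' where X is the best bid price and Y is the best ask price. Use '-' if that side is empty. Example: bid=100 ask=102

Answer: bid=- ask=95
bid=- ask=95
bid=- ask=-
bid=- ask=97
bid=100 ask=-
bid=100 ask=-
bid=100 ask=-

Derivation:
After op 1 [order #1] limit_sell(price=95, qty=9): fills=none; bids=[-] asks=[#1:9@95]
After op 2 [order #2] limit_buy(price=100, qty=3): fills=#2x#1:3@95; bids=[-] asks=[#1:6@95]
After op 3 [order #3] market_buy(qty=6): fills=#3x#1:6@95; bids=[-] asks=[-]
After op 4 [order #4] limit_sell(price=97, qty=1): fills=none; bids=[-] asks=[#4:1@97]
After op 5 [order #5] limit_buy(price=100, qty=8): fills=#5x#4:1@97; bids=[#5:7@100] asks=[-]
After op 6 [order #6] market_buy(qty=3): fills=none; bids=[#5:7@100] asks=[-]
After op 7 [order #7] limit_buy(price=96, qty=10): fills=none; bids=[#5:7@100 #7:10@96] asks=[-]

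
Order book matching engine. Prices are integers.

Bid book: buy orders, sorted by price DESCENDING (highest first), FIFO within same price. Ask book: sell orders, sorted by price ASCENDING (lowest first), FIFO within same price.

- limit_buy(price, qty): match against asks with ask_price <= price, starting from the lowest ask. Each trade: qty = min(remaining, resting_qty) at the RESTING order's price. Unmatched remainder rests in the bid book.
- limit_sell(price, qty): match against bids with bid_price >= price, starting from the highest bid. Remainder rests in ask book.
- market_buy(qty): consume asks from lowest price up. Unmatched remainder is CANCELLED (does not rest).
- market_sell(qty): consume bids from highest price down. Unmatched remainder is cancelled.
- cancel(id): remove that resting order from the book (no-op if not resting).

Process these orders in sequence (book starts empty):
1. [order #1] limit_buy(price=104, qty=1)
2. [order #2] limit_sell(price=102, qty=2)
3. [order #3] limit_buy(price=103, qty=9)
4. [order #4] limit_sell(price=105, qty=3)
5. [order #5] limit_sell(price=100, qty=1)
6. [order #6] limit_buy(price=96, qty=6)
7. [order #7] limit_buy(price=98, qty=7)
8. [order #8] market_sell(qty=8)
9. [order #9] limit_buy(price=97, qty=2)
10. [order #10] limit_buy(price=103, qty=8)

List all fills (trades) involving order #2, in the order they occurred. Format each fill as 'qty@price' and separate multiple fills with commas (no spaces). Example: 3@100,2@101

After op 1 [order #1] limit_buy(price=104, qty=1): fills=none; bids=[#1:1@104] asks=[-]
After op 2 [order #2] limit_sell(price=102, qty=2): fills=#1x#2:1@104; bids=[-] asks=[#2:1@102]
After op 3 [order #3] limit_buy(price=103, qty=9): fills=#3x#2:1@102; bids=[#3:8@103] asks=[-]
After op 4 [order #4] limit_sell(price=105, qty=3): fills=none; bids=[#3:8@103] asks=[#4:3@105]
After op 5 [order #5] limit_sell(price=100, qty=1): fills=#3x#5:1@103; bids=[#3:7@103] asks=[#4:3@105]
After op 6 [order #6] limit_buy(price=96, qty=6): fills=none; bids=[#3:7@103 #6:6@96] asks=[#4:3@105]
After op 7 [order #7] limit_buy(price=98, qty=7): fills=none; bids=[#3:7@103 #7:7@98 #6:6@96] asks=[#4:3@105]
After op 8 [order #8] market_sell(qty=8): fills=#3x#8:7@103 #7x#8:1@98; bids=[#7:6@98 #6:6@96] asks=[#4:3@105]
After op 9 [order #9] limit_buy(price=97, qty=2): fills=none; bids=[#7:6@98 #9:2@97 #6:6@96] asks=[#4:3@105]
After op 10 [order #10] limit_buy(price=103, qty=8): fills=none; bids=[#10:8@103 #7:6@98 #9:2@97 #6:6@96] asks=[#4:3@105]

Answer: 1@104,1@102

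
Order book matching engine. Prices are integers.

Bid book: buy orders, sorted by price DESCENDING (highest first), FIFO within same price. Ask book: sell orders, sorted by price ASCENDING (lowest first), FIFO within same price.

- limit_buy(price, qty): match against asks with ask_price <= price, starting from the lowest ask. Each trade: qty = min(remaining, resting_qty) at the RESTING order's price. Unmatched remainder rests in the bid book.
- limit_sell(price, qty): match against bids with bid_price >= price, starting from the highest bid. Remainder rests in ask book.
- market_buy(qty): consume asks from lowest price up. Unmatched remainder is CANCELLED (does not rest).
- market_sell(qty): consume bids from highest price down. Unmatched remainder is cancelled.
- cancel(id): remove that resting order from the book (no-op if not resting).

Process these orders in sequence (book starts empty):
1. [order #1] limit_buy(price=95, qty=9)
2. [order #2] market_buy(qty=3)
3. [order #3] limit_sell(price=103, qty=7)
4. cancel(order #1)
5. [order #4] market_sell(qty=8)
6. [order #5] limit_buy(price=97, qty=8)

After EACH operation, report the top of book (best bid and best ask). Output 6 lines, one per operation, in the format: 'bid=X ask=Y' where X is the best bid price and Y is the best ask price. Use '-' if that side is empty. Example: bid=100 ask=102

Answer: bid=95 ask=-
bid=95 ask=-
bid=95 ask=103
bid=- ask=103
bid=- ask=103
bid=97 ask=103

Derivation:
After op 1 [order #1] limit_buy(price=95, qty=9): fills=none; bids=[#1:9@95] asks=[-]
After op 2 [order #2] market_buy(qty=3): fills=none; bids=[#1:9@95] asks=[-]
After op 3 [order #3] limit_sell(price=103, qty=7): fills=none; bids=[#1:9@95] asks=[#3:7@103]
After op 4 cancel(order #1): fills=none; bids=[-] asks=[#3:7@103]
After op 5 [order #4] market_sell(qty=8): fills=none; bids=[-] asks=[#3:7@103]
After op 6 [order #5] limit_buy(price=97, qty=8): fills=none; bids=[#5:8@97] asks=[#3:7@103]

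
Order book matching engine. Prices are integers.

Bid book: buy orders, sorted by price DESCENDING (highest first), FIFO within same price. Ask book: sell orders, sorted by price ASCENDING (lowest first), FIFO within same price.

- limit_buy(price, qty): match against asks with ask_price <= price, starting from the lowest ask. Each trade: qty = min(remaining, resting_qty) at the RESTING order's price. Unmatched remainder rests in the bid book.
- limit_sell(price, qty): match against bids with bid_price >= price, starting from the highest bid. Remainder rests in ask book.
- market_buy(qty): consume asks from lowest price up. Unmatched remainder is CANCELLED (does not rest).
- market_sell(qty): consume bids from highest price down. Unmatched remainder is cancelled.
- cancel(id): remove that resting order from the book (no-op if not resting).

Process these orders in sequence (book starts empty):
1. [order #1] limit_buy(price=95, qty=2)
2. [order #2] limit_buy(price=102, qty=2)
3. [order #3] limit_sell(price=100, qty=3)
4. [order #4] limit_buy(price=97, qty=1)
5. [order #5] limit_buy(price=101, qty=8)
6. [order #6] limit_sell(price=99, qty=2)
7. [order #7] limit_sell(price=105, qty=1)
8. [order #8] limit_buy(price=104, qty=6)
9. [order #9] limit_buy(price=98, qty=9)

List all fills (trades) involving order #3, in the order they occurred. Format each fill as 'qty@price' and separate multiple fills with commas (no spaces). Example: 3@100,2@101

Answer: 2@102,1@100

Derivation:
After op 1 [order #1] limit_buy(price=95, qty=2): fills=none; bids=[#1:2@95] asks=[-]
After op 2 [order #2] limit_buy(price=102, qty=2): fills=none; bids=[#2:2@102 #1:2@95] asks=[-]
After op 3 [order #3] limit_sell(price=100, qty=3): fills=#2x#3:2@102; bids=[#1:2@95] asks=[#3:1@100]
After op 4 [order #4] limit_buy(price=97, qty=1): fills=none; bids=[#4:1@97 #1:2@95] asks=[#3:1@100]
After op 5 [order #5] limit_buy(price=101, qty=8): fills=#5x#3:1@100; bids=[#5:7@101 #4:1@97 #1:2@95] asks=[-]
After op 6 [order #6] limit_sell(price=99, qty=2): fills=#5x#6:2@101; bids=[#5:5@101 #4:1@97 #1:2@95] asks=[-]
After op 7 [order #7] limit_sell(price=105, qty=1): fills=none; bids=[#5:5@101 #4:1@97 #1:2@95] asks=[#7:1@105]
After op 8 [order #8] limit_buy(price=104, qty=6): fills=none; bids=[#8:6@104 #5:5@101 #4:1@97 #1:2@95] asks=[#7:1@105]
After op 9 [order #9] limit_buy(price=98, qty=9): fills=none; bids=[#8:6@104 #5:5@101 #9:9@98 #4:1@97 #1:2@95] asks=[#7:1@105]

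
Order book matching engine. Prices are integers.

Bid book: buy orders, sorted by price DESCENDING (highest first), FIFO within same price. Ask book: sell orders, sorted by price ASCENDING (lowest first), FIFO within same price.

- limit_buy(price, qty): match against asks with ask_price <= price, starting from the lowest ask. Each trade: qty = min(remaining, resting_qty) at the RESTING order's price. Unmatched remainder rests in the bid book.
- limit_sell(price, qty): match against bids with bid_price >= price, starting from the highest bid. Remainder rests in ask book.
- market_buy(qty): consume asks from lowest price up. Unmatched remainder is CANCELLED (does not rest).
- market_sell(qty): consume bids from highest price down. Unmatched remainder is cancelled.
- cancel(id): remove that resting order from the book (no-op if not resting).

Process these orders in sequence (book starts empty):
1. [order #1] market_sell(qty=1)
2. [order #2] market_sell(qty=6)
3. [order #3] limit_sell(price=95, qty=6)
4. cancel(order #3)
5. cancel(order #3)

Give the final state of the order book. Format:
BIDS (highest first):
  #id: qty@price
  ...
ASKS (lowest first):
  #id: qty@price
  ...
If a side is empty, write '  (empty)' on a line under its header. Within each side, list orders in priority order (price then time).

After op 1 [order #1] market_sell(qty=1): fills=none; bids=[-] asks=[-]
After op 2 [order #2] market_sell(qty=6): fills=none; bids=[-] asks=[-]
After op 3 [order #3] limit_sell(price=95, qty=6): fills=none; bids=[-] asks=[#3:6@95]
After op 4 cancel(order #3): fills=none; bids=[-] asks=[-]
After op 5 cancel(order #3): fills=none; bids=[-] asks=[-]

Answer: BIDS (highest first):
  (empty)
ASKS (lowest first):
  (empty)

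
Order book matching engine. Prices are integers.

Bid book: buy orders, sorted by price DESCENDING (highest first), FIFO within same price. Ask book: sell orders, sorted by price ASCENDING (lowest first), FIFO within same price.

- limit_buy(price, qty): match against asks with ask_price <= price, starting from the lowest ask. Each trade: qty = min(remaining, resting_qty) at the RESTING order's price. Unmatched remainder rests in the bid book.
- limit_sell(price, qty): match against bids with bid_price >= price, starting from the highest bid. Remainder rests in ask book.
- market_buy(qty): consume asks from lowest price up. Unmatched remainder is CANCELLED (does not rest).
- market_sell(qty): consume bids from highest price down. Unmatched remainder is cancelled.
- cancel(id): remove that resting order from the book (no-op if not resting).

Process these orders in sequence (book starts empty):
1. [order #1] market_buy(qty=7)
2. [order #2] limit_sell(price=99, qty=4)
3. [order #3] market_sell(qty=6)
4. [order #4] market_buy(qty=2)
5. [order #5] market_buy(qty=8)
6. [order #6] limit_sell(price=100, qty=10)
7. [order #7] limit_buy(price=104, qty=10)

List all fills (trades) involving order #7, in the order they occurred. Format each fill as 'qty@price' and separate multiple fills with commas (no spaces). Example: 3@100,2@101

After op 1 [order #1] market_buy(qty=7): fills=none; bids=[-] asks=[-]
After op 2 [order #2] limit_sell(price=99, qty=4): fills=none; bids=[-] asks=[#2:4@99]
After op 3 [order #3] market_sell(qty=6): fills=none; bids=[-] asks=[#2:4@99]
After op 4 [order #4] market_buy(qty=2): fills=#4x#2:2@99; bids=[-] asks=[#2:2@99]
After op 5 [order #5] market_buy(qty=8): fills=#5x#2:2@99; bids=[-] asks=[-]
After op 6 [order #6] limit_sell(price=100, qty=10): fills=none; bids=[-] asks=[#6:10@100]
After op 7 [order #7] limit_buy(price=104, qty=10): fills=#7x#6:10@100; bids=[-] asks=[-]

Answer: 10@100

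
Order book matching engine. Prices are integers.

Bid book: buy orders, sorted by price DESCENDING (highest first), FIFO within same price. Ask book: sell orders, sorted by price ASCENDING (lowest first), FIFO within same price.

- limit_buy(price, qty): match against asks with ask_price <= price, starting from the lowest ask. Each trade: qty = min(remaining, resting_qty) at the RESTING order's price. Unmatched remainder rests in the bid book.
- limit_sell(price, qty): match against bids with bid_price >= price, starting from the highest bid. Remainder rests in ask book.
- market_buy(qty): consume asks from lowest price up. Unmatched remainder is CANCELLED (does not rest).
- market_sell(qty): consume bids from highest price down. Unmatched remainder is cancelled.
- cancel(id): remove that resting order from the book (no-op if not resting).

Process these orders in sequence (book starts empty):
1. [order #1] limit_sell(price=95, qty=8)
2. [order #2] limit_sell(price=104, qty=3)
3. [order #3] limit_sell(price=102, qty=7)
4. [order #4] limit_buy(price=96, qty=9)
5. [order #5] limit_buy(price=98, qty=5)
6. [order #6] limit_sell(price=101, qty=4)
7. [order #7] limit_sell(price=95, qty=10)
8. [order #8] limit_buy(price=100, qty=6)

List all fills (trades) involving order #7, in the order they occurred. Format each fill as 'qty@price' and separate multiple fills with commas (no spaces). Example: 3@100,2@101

After op 1 [order #1] limit_sell(price=95, qty=8): fills=none; bids=[-] asks=[#1:8@95]
After op 2 [order #2] limit_sell(price=104, qty=3): fills=none; bids=[-] asks=[#1:8@95 #2:3@104]
After op 3 [order #3] limit_sell(price=102, qty=7): fills=none; bids=[-] asks=[#1:8@95 #3:7@102 #2:3@104]
After op 4 [order #4] limit_buy(price=96, qty=9): fills=#4x#1:8@95; bids=[#4:1@96] asks=[#3:7@102 #2:3@104]
After op 5 [order #5] limit_buy(price=98, qty=5): fills=none; bids=[#5:5@98 #4:1@96] asks=[#3:7@102 #2:3@104]
After op 6 [order #6] limit_sell(price=101, qty=4): fills=none; bids=[#5:5@98 #4:1@96] asks=[#6:4@101 #3:7@102 #2:3@104]
After op 7 [order #7] limit_sell(price=95, qty=10): fills=#5x#7:5@98 #4x#7:1@96; bids=[-] asks=[#7:4@95 #6:4@101 #3:7@102 #2:3@104]
After op 8 [order #8] limit_buy(price=100, qty=6): fills=#8x#7:4@95; bids=[#8:2@100] asks=[#6:4@101 #3:7@102 #2:3@104]

Answer: 5@98,1@96,4@95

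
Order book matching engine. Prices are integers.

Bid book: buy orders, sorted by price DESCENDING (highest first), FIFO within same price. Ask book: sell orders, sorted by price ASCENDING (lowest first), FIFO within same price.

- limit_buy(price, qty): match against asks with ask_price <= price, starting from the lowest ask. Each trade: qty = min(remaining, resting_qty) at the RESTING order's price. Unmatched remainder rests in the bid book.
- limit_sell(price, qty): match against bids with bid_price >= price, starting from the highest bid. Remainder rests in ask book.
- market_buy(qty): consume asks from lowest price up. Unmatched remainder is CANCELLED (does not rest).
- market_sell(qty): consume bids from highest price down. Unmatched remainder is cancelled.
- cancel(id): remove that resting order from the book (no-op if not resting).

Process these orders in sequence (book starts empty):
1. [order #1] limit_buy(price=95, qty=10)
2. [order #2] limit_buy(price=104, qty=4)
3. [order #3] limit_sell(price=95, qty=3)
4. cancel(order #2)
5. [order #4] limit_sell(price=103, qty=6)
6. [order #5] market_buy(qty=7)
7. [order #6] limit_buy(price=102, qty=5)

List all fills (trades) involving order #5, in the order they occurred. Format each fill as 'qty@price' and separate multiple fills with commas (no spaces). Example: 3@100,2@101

Answer: 6@103

Derivation:
After op 1 [order #1] limit_buy(price=95, qty=10): fills=none; bids=[#1:10@95] asks=[-]
After op 2 [order #2] limit_buy(price=104, qty=4): fills=none; bids=[#2:4@104 #1:10@95] asks=[-]
After op 3 [order #3] limit_sell(price=95, qty=3): fills=#2x#3:3@104; bids=[#2:1@104 #1:10@95] asks=[-]
After op 4 cancel(order #2): fills=none; bids=[#1:10@95] asks=[-]
After op 5 [order #4] limit_sell(price=103, qty=6): fills=none; bids=[#1:10@95] asks=[#4:6@103]
After op 6 [order #5] market_buy(qty=7): fills=#5x#4:6@103; bids=[#1:10@95] asks=[-]
After op 7 [order #6] limit_buy(price=102, qty=5): fills=none; bids=[#6:5@102 #1:10@95] asks=[-]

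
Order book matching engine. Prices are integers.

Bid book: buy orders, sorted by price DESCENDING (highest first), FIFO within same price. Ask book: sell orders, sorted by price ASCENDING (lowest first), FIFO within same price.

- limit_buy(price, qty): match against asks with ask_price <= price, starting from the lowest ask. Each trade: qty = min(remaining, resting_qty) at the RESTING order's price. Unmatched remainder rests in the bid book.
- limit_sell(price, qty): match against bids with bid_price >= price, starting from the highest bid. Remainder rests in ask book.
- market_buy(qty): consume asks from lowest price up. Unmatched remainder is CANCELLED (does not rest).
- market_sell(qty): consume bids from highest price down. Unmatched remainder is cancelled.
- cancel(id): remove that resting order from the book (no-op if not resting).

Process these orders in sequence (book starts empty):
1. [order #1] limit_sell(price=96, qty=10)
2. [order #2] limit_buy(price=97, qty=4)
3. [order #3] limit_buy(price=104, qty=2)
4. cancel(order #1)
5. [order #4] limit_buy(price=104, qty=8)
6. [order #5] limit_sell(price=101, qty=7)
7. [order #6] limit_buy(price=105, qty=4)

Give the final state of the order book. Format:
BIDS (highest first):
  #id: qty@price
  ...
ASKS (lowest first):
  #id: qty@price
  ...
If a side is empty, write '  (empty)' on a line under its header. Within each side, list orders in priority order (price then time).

Answer: BIDS (highest first):
  #6: 4@105
  #4: 1@104
ASKS (lowest first):
  (empty)

Derivation:
After op 1 [order #1] limit_sell(price=96, qty=10): fills=none; bids=[-] asks=[#1:10@96]
After op 2 [order #2] limit_buy(price=97, qty=4): fills=#2x#1:4@96; bids=[-] asks=[#1:6@96]
After op 3 [order #3] limit_buy(price=104, qty=2): fills=#3x#1:2@96; bids=[-] asks=[#1:4@96]
After op 4 cancel(order #1): fills=none; bids=[-] asks=[-]
After op 5 [order #4] limit_buy(price=104, qty=8): fills=none; bids=[#4:8@104] asks=[-]
After op 6 [order #5] limit_sell(price=101, qty=7): fills=#4x#5:7@104; bids=[#4:1@104] asks=[-]
After op 7 [order #6] limit_buy(price=105, qty=4): fills=none; bids=[#6:4@105 #4:1@104] asks=[-]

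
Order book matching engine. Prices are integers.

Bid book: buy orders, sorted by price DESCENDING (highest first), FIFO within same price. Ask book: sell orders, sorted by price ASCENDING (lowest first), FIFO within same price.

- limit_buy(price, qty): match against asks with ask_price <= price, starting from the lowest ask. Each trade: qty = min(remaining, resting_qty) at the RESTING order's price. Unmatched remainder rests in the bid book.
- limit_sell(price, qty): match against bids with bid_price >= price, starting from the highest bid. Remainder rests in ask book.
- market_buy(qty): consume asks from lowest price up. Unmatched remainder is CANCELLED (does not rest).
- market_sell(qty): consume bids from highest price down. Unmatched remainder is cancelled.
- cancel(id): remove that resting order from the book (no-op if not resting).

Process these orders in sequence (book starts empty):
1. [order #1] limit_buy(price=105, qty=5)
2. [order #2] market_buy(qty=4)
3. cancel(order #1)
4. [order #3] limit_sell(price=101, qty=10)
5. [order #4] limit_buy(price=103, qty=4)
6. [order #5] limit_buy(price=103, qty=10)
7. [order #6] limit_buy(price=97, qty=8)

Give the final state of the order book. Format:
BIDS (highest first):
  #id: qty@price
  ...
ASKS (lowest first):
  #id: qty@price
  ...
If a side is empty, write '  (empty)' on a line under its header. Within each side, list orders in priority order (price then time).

Answer: BIDS (highest first):
  #5: 4@103
  #6: 8@97
ASKS (lowest first):
  (empty)

Derivation:
After op 1 [order #1] limit_buy(price=105, qty=5): fills=none; bids=[#1:5@105] asks=[-]
After op 2 [order #2] market_buy(qty=4): fills=none; bids=[#1:5@105] asks=[-]
After op 3 cancel(order #1): fills=none; bids=[-] asks=[-]
After op 4 [order #3] limit_sell(price=101, qty=10): fills=none; bids=[-] asks=[#3:10@101]
After op 5 [order #4] limit_buy(price=103, qty=4): fills=#4x#3:4@101; bids=[-] asks=[#3:6@101]
After op 6 [order #5] limit_buy(price=103, qty=10): fills=#5x#3:6@101; bids=[#5:4@103] asks=[-]
After op 7 [order #6] limit_buy(price=97, qty=8): fills=none; bids=[#5:4@103 #6:8@97] asks=[-]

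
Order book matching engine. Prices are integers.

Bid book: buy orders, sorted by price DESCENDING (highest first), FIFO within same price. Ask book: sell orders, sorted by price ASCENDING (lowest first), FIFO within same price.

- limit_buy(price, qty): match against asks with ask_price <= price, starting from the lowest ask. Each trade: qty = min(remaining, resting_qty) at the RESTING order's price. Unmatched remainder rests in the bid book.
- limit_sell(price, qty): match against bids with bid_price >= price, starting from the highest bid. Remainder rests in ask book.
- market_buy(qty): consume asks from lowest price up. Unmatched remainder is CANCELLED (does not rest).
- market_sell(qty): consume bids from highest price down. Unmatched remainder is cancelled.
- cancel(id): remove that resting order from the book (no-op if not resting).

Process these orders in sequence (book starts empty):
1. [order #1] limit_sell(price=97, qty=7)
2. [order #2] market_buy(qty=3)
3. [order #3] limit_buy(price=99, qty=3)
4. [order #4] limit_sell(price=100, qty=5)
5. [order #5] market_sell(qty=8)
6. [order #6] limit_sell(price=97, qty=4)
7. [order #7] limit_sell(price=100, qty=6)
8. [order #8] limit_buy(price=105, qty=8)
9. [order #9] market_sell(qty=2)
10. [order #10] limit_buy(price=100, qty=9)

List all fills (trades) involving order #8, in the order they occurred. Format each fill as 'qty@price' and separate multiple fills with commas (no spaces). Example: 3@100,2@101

After op 1 [order #1] limit_sell(price=97, qty=7): fills=none; bids=[-] asks=[#1:7@97]
After op 2 [order #2] market_buy(qty=3): fills=#2x#1:3@97; bids=[-] asks=[#1:4@97]
After op 3 [order #3] limit_buy(price=99, qty=3): fills=#3x#1:3@97; bids=[-] asks=[#1:1@97]
After op 4 [order #4] limit_sell(price=100, qty=5): fills=none; bids=[-] asks=[#1:1@97 #4:5@100]
After op 5 [order #5] market_sell(qty=8): fills=none; bids=[-] asks=[#1:1@97 #4:5@100]
After op 6 [order #6] limit_sell(price=97, qty=4): fills=none; bids=[-] asks=[#1:1@97 #6:4@97 #4:5@100]
After op 7 [order #7] limit_sell(price=100, qty=6): fills=none; bids=[-] asks=[#1:1@97 #6:4@97 #4:5@100 #7:6@100]
After op 8 [order #8] limit_buy(price=105, qty=8): fills=#8x#1:1@97 #8x#6:4@97 #8x#4:3@100; bids=[-] asks=[#4:2@100 #7:6@100]
After op 9 [order #9] market_sell(qty=2): fills=none; bids=[-] asks=[#4:2@100 #7:6@100]
After op 10 [order #10] limit_buy(price=100, qty=9): fills=#10x#4:2@100 #10x#7:6@100; bids=[#10:1@100] asks=[-]

Answer: 1@97,4@97,3@100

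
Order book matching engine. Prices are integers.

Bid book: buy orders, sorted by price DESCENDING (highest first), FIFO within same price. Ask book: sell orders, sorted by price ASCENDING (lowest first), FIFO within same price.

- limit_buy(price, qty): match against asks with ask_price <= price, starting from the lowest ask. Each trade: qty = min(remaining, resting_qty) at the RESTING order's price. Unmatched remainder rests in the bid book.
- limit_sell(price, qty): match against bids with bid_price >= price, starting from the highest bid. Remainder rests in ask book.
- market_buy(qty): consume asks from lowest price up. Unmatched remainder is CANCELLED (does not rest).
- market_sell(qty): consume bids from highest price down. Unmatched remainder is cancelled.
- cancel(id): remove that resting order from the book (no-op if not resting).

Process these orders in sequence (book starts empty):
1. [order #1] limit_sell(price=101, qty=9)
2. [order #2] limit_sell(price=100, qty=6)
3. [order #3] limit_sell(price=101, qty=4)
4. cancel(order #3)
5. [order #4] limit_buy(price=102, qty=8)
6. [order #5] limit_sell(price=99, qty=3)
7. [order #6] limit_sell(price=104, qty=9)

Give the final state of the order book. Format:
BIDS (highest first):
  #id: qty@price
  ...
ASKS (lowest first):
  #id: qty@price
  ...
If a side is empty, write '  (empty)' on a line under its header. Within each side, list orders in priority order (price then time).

After op 1 [order #1] limit_sell(price=101, qty=9): fills=none; bids=[-] asks=[#1:9@101]
After op 2 [order #2] limit_sell(price=100, qty=6): fills=none; bids=[-] asks=[#2:6@100 #1:9@101]
After op 3 [order #3] limit_sell(price=101, qty=4): fills=none; bids=[-] asks=[#2:6@100 #1:9@101 #3:4@101]
After op 4 cancel(order #3): fills=none; bids=[-] asks=[#2:6@100 #1:9@101]
After op 5 [order #4] limit_buy(price=102, qty=8): fills=#4x#2:6@100 #4x#1:2@101; bids=[-] asks=[#1:7@101]
After op 6 [order #5] limit_sell(price=99, qty=3): fills=none; bids=[-] asks=[#5:3@99 #1:7@101]
After op 7 [order #6] limit_sell(price=104, qty=9): fills=none; bids=[-] asks=[#5:3@99 #1:7@101 #6:9@104]

Answer: BIDS (highest first):
  (empty)
ASKS (lowest first):
  #5: 3@99
  #1: 7@101
  #6: 9@104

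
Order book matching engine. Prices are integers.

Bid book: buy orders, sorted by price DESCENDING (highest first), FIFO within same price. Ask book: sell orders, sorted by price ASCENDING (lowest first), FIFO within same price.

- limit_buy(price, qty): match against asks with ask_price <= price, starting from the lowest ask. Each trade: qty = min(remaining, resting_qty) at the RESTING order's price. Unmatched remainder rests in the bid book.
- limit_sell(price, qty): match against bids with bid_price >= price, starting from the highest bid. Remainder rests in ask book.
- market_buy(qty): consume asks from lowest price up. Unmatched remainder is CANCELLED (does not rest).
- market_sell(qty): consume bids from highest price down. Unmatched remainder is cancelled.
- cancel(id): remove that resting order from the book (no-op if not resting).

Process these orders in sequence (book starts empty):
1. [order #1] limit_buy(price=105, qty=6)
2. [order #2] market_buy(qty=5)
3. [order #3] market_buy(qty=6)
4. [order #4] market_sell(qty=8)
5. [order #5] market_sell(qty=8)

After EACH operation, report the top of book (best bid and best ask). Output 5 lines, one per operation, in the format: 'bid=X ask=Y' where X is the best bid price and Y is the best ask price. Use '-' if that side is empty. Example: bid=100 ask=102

Answer: bid=105 ask=-
bid=105 ask=-
bid=105 ask=-
bid=- ask=-
bid=- ask=-

Derivation:
After op 1 [order #1] limit_buy(price=105, qty=6): fills=none; bids=[#1:6@105] asks=[-]
After op 2 [order #2] market_buy(qty=5): fills=none; bids=[#1:6@105] asks=[-]
After op 3 [order #3] market_buy(qty=6): fills=none; bids=[#1:6@105] asks=[-]
After op 4 [order #4] market_sell(qty=8): fills=#1x#4:6@105; bids=[-] asks=[-]
After op 5 [order #5] market_sell(qty=8): fills=none; bids=[-] asks=[-]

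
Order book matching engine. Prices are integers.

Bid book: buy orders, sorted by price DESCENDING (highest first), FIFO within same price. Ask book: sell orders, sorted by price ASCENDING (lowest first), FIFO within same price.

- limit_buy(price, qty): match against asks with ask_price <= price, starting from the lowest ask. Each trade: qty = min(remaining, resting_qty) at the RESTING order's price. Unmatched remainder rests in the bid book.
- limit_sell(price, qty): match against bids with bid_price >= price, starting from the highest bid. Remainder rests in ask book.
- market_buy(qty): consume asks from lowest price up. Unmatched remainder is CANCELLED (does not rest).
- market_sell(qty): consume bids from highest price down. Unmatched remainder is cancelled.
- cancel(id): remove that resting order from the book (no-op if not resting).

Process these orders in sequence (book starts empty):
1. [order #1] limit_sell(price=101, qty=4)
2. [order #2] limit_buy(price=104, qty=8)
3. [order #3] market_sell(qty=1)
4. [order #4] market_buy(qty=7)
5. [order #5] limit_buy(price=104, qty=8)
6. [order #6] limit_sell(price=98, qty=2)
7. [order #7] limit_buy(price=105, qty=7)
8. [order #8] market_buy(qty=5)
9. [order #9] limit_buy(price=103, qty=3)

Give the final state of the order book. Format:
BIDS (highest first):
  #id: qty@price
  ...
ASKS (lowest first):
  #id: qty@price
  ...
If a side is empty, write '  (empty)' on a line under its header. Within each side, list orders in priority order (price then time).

Answer: BIDS (highest first):
  #7: 7@105
  #2: 1@104
  #5: 8@104
  #9: 3@103
ASKS (lowest first):
  (empty)

Derivation:
After op 1 [order #1] limit_sell(price=101, qty=4): fills=none; bids=[-] asks=[#1:4@101]
After op 2 [order #2] limit_buy(price=104, qty=8): fills=#2x#1:4@101; bids=[#2:4@104] asks=[-]
After op 3 [order #3] market_sell(qty=1): fills=#2x#3:1@104; bids=[#2:3@104] asks=[-]
After op 4 [order #4] market_buy(qty=7): fills=none; bids=[#2:3@104] asks=[-]
After op 5 [order #5] limit_buy(price=104, qty=8): fills=none; bids=[#2:3@104 #5:8@104] asks=[-]
After op 6 [order #6] limit_sell(price=98, qty=2): fills=#2x#6:2@104; bids=[#2:1@104 #5:8@104] asks=[-]
After op 7 [order #7] limit_buy(price=105, qty=7): fills=none; bids=[#7:7@105 #2:1@104 #5:8@104] asks=[-]
After op 8 [order #8] market_buy(qty=5): fills=none; bids=[#7:7@105 #2:1@104 #5:8@104] asks=[-]
After op 9 [order #9] limit_buy(price=103, qty=3): fills=none; bids=[#7:7@105 #2:1@104 #5:8@104 #9:3@103] asks=[-]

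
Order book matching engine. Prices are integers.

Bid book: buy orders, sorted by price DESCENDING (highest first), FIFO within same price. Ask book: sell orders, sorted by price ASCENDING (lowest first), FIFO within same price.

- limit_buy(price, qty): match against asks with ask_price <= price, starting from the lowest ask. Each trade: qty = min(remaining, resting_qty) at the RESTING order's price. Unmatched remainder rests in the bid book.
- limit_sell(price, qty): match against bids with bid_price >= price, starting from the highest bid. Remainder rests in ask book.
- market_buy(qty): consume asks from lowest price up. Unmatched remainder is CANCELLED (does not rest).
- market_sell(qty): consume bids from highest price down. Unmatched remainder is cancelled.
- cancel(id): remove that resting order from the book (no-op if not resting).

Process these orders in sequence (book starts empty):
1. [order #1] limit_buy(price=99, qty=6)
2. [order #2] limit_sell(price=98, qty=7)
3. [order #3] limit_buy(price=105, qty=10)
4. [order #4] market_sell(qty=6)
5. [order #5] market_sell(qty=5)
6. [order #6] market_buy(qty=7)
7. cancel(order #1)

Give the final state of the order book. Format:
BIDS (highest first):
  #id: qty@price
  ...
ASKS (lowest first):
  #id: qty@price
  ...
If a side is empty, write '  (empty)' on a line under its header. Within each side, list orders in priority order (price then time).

After op 1 [order #1] limit_buy(price=99, qty=6): fills=none; bids=[#1:6@99] asks=[-]
After op 2 [order #2] limit_sell(price=98, qty=7): fills=#1x#2:6@99; bids=[-] asks=[#2:1@98]
After op 3 [order #3] limit_buy(price=105, qty=10): fills=#3x#2:1@98; bids=[#3:9@105] asks=[-]
After op 4 [order #4] market_sell(qty=6): fills=#3x#4:6@105; bids=[#3:3@105] asks=[-]
After op 5 [order #5] market_sell(qty=5): fills=#3x#5:3@105; bids=[-] asks=[-]
After op 6 [order #6] market_buy(qty=7): fills=none; bids=[-] asks=[-]
After op 7 cancel(order #1): fills=none; bids=[-] asks=[-]

Answer: BIDS (highest first):
  (empty)
ASKS (lowest first):
  (empty)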